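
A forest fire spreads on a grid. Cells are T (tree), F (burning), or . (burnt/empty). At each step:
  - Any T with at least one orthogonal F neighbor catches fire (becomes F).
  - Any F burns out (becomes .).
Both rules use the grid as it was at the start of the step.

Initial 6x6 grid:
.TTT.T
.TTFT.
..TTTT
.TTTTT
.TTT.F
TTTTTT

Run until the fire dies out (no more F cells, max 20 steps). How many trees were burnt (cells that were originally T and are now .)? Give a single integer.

Step 1: +6 fires, +2 burnt (F count now 6)
Step 2: +8 fires, +6 burnt (F count now 8)
Step 3: +4 fires, +8 burnt (F count now 4)
Step 4: +3 fires, +4 burnt (F count now 3)
Step 5: +2 fires, +3 burnt (F count now 2)
Step 6: +1 fires, +2 burnt (F count now 1)
Step 7: +0 fires, +1 burnt (F count now 0)
Fire out after step 7
Initially T: 25, now '.': 35
Total burnt (originally-T cells now '.'): 24

Answer: 24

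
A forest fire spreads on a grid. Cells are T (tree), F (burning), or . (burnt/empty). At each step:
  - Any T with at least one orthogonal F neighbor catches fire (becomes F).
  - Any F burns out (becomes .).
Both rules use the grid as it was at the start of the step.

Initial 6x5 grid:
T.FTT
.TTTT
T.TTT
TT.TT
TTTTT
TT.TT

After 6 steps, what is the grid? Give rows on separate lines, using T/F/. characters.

Step 1: 2 trees catch fire, 1 burn out
  T..FT
  .TFTT
  T.TTT
  TT.TT
  TTTTT
  TT.TT
Step 2: 4 trees catch fire, 2 burn out
  T...F
  .F.FT
  T.FTT
  TT.TT
  TTTTT
  TT.TT
Step 3: 2 trees catch fire, 4 burn out
  T....
  ....F
  T..FT
  TT.TT
  TTTTT
  TT.TT
Step 4: 2 trees catch fire, 2 burn out
  T....
  .....
  T...F
  TT.FT
  TTTTT
  TT.TT
Step 5: 2 trees catch fire, 2 burn out
  T....
  .....
  T....
  TT..F
  TTTFT
  TT.TT
Step 6: 3 trees catch fire, 2 burn out
  T....
  .....
  T....
  TT...
  TTF.F
  TT.FT

T....
.....
T....
TT...
TTF.F
TT.FT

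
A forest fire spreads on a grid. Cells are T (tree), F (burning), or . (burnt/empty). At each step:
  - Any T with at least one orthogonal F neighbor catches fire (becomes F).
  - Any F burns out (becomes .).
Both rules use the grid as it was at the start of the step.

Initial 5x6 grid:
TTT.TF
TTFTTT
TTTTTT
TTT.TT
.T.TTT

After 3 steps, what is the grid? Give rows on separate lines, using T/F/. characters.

Step 1: 6 trees catch fire, 2 burn out
  TTF.F.
  TF.FTF
  TTFTTT
  TTT.TT
  .T.TTT
Step 2: 7 trees catch fire, 6 burn out
  TF....
  F...F.
  TF.FTF
  TTF.TT
  .T.TTT
Step 3: 5 trees catch fire, 7 burn out
  F.....
  ......
  F...F.
  TF..TF
  .T.TTT

F.....
......
F...F.
TF..TF
.T.TTT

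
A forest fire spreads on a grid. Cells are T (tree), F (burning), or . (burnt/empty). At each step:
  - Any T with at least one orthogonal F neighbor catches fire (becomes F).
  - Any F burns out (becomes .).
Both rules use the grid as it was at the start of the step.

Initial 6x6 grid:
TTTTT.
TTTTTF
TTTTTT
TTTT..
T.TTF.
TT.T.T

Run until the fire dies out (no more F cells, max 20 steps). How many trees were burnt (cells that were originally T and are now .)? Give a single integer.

Step 1: +3 fires, +2 burnt (F count now 3)
Step 2: +6 fires, +3 burnt (F count now 6)
Step 3: +4 fires, +6 burnt (F count now 4)
Step 4: +4 fires, +4 burnt (F count now 4)
Step 5: +4 fires, +4 burnt (F count now 4)
Step 6: +3 fires, +4 burnt (F count now 3)
Step 7: +1 fires, +3 burnt (F count now 1)
Step 8: +1 fires, +1 burnt (F count now 1)
Step 9: +0 fires, +1 burnt (F count now 0)
Fire out after step 9
Initially T: 27, now '.': 35
Total burnt (originally-T cells now '.'): 26

Answer: 26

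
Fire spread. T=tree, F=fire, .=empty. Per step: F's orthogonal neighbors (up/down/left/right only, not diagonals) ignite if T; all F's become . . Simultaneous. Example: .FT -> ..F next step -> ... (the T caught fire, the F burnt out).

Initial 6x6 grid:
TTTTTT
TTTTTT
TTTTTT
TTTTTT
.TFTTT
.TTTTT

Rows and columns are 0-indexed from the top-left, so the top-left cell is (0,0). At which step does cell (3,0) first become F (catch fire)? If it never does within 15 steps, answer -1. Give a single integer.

Step 1: cell (3,0)='T' (+4 fires, +1 burnt)
Step 2: cell (3,0)='T' (+6 fires, +4 burnt)
Step 3: cell (3,0)='F' (+7 fires, +6 burnt)
  -> target ignites at step 3
Step 4: cell (3,0)='.' (+7 fires, +7 burnt)
Step 5: cell (3,0)='.' (+5 fires, +7 burnt)
Step 6: cell (3,0)='.' (+3 fires, +5 burnt)
Step 7: cell (3,0)='.' (+1 fires, +3 burnt)
Step 8: cell (3,0)='.' (+0 fires, +1 burnt)
  fire out at step 8

3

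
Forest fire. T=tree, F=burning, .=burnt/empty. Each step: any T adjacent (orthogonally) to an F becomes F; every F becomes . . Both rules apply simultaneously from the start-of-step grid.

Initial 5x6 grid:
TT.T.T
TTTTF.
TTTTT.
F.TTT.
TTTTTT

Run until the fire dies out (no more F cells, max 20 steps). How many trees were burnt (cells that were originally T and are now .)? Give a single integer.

Answer: 21

Derivation:
Step 1: +4 fires, +2 burnt (F count now 4)
Step 2: +7 fires, +4 burnt (F count now 7)
Step 3: +6 fires, +7 burnt (F count now 6)
Step 4: +4 fires, +6 burnt (F count now 4)
Step 5: +0 fires, +4 burnt (F count now 0)
Fire out after step 5
Initially T: 22, now '.': 29
Total burnt (originally-T cells now '.'): 21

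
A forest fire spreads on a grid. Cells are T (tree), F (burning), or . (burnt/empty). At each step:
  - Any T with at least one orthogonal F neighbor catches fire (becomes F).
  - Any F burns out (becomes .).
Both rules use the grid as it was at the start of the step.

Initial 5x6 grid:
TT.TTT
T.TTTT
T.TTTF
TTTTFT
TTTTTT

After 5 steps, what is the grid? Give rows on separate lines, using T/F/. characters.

Step 1: 5 trees catch fire, 2 burn out
  TT.TTT
  T.TTTF
  T.TTF.
  TTTF.F
  TTTTFT
Step 2: 6 trees catch fire, 5 burn out
  TT.TTF
  T.TTF.
  T.TF..
  TTF...
  TTTF.F
Step 3: 5 trees catch fire, 6 burn out
  TT.TF.
  T.TF..
  T.F...
  TF....
  TTF...
Step 4: 4 trees catch fire, 5 burn out
  TT.F..
  T.F...
  T.....
  F.....
  TF....
Step 5: 2 trees catch fire, 4 burn out
  TT....
  T.....
  F.....
  ......
  F.....

TT....
T.....
F.....
......
F.....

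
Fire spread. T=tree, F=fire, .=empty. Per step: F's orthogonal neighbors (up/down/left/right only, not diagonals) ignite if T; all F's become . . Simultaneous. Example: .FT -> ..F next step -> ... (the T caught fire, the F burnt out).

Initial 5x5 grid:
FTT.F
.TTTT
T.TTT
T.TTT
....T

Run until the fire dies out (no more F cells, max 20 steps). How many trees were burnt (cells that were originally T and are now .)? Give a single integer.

Step 1: +2 fires, +2 burnt (F count now 2)
Step 2: +4 fires, +2 burnt (F count now 4)
Step 3: +3 fires, +4 burnt (F count now 3)
Step 4: +3 fires, +3 burnt (F count now 3)
Step 5: +1 fires, +3 burnt (F count now 1)
Step 6: +0 fires, +1 burnt (F count now 0)
Fire out after step 6
Initially T: 15, now '.': 23
Total burnt (originally-T cells now '.'): 13

Answer: 13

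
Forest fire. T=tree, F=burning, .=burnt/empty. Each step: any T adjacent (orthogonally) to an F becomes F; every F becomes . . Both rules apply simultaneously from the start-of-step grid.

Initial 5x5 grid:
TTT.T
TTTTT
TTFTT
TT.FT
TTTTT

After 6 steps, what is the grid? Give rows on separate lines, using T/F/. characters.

Step 1: 5 trees catch fire, 2 burn out
  TTT.T
  TTFTT
  TF.FT
  TT..F
  TTTFT
Step 2: 8 trees catch fire, 5 burn out
  TTF.T
  TF.FT
  F...F
  TF...
  TTF.F
Step 3: 5 trees catch fire, 8 burn out
  TF..T
  F...F
  .....
  F....
  TF...
Step 4: 3 trees catch fire, 5 burn out
  F...F
  .....
  .....
  .....
  F....
Step 5: 0 trees catch fire, 3 burn out
  .....
  .....
  .....
  .....
  .....
Step 6: 0 trees catch fire, 0 burn out
  .....
  .....
  .....
  .....
  .....

.....
.....
.....
.....
.....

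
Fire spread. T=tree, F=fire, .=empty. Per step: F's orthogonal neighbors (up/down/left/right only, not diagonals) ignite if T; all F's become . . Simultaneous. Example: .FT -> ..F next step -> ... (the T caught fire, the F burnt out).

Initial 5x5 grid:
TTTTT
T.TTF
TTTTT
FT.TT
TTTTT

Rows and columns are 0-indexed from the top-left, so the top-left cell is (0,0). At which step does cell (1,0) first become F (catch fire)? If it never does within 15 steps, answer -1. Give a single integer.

Step 1: cell (1,0)='T' (+6 fires, +2 burnt)
Step 2: cell (1,0)='F' (+7 fires, +6 burnt)
  -> target ignites at step 2
Step 3: cell (1,0)='.' (+6 fires, +7 burnt)
Step 4: cell (1,0)='.' (+2 fires, +6 burnt)
Step 5: cell (1,0)='.' (+0 fires, +2 burnt)
  fire out at step 5

2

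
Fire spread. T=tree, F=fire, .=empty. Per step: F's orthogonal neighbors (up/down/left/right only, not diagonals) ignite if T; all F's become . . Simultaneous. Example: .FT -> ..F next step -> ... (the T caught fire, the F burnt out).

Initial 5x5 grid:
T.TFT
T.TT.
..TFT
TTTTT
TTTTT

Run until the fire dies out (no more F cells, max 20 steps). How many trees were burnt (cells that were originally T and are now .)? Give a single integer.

Answer: 16

Derivation:
Step 1: +6 fires, +2 burnt (F count now 6)
Step 2: +4 fires, +6 burnt (F count now 4)
Step 3: +3 fires, +4 burnt (F count now 3)
Step 4: +2 fires, +3 burnt (F count now 2)
Step 5: +1 fires, +2 burnt (F count now 1)
Step 6: +0 fires, +1 burnt (F count now 0)
Fire out after step 6
Initially T: 18, now '.': 23
Total burnt (originally-T cells now '.'): 16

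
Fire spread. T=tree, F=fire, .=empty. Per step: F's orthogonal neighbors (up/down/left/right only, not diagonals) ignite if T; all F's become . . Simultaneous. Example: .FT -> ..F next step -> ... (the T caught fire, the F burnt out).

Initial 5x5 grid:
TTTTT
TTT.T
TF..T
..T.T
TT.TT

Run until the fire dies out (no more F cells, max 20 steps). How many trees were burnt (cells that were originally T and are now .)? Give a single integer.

Answer: 14

Derivation:
Step 1: +2 fires, +1 burnt (F count now 2)
Step 2: +3 fires, +2 burnt (F count now 3)
Step 3: +2 fires, +3 burnt (F count now 2)
Step 4: +1 fires, +2 burnt (F count now 1)
Step 5: +1 fires, +1 burnt (F count now 1)
Step 6: +1 fires, +1 burnt (F count now 1)
Step 7: +1 fires, +1 burnt (F count now 1)
Step 8: +1 fires, +1 burnt (F count now 1)
Step 9: +1 fires, +1 burnt (F count now 1)
Step 10: +1 fires, +1 burnt (F count now 1)
Step 11: +0 fires, +1 burnt (F count now 0)
Fire out after step 11
Initially T: 17, now '.': 22
Total burnt (originally-T cells now '.'): 14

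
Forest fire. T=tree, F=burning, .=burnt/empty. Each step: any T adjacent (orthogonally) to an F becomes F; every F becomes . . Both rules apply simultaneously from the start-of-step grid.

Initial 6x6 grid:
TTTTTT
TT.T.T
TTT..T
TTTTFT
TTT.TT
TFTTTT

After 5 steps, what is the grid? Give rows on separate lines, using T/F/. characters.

Step 1: 6 trees catch fire, 2 burn out
  TTTTTT
  TT.T.T
  TTT..T
  TTTF.F
  TFT.FT
  F.FTTT
Step 2: 8 trees catch fire, 6 burn out
  TTTTTT
  TT.T.T
  TTT..F
  TFF...
  F.F..F
  ...FFT
Step 3: 5 trees catch fire, 8 burn out
  TTTTTT
  TT.T.F
  TFF...
  F.....
  ......
  .....F
Step 4: 3 trees catch fire, 5 burn out
  TTTTTF
  TF.T..
  F.....
  ......
  ......
  ......
Step 5: 3 trees catch fire, 3 burn out
  TFTTF.
  F..T..
  ......
  ......
  ......
  ......

TFTTF.
F..T..
......
......
......
......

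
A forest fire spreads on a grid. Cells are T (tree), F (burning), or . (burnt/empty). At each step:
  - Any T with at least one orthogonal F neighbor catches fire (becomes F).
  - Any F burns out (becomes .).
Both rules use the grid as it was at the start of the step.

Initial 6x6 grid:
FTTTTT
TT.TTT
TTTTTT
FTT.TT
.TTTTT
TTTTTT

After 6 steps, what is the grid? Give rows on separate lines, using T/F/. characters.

Step 1: 4 trees catch fire, 2 burn out
  .FTTTT
  FT.TTT
  FTTTTT
  .FT.TT
  .TTTTT
  TTTTTT
Step 2: 5 trees catch fire, 4 burn out
  ..FTTT
  .F.TTT
  .FTTTT
  ..F.TT
  .FTTTT
  TTTTTT
Step 3: 4 trees catch fire, 5 burn out
  ...FTT
  ...TTT
  ..FTTT
  ....TT
  ..FTTT
  TFTTTT
Step 4: 6 trees catch fire, 4 burn out
  ....FT
  ...FTT
  ...FTT
  ....TT
  ...FTT
  F.FTTT
Step 5: 5 trees catch fire, 6 burn out
  .....F
  ....FT
  ....FT
  ....TT
  ....FT
  ...FTT
Step 6: 5 trees catch fire, 5 burn out
  ......
  .....F
  .....F
  ....FT
  .....F
  ....FT

......
.....F
.....F
....FT
.....F
....FT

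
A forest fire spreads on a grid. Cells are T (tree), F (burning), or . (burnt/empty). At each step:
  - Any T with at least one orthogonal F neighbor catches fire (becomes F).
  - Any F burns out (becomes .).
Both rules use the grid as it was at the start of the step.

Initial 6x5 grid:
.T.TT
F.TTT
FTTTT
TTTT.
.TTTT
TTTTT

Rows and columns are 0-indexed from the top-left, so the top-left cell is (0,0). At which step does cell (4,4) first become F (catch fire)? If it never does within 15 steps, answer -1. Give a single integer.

Step 1: cell (4,4)='T' (+2 fires, +2 burnt)
Step 2: cell (4,4)='T' (+2 fires, +2 burnt)
Step 3: cell (4,4)='T' (+4 fires, +2 burnt)
Step 4: cell (4,4)='T' (+5 fires, +4 burnt)
Step 5: cell (4,4)='T' (+5 fires, +5 burnt)
Step 6: cell (4,4)='F' (+3 fires, +5 burnt)
  -> target ignites at step 6
Step 7: cell (4,4)='.' (+1 fires, +3 burnt)
Step 8: cell (4,4)='.' (+0 fires, +1 burnt)
  fire out at step 8

6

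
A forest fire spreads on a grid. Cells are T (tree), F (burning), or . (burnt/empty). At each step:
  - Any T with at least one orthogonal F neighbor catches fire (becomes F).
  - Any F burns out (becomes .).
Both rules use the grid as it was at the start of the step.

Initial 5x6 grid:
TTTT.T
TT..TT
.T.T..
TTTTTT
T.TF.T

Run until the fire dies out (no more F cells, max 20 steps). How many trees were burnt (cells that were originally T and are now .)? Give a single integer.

Answer: 17

Derivation:
Step 1: +2 fires, +1 burnt (F count now 2)
Step 2: +3 fires, +2 burnt (F count now 3)
Step 3: +2 fires, +3 burnt (F count now 2)
Step 4: +3 fires, +2 burnt (F count now 3)
Step 5: +2 fires, +3 burnt (F count now 2)
Step 6: +2 fires, +2 burnt (F count now 2)
Step 7: +2 fires, +2 burnt (F count now 2)
Step 8: +1 fires, +2 burnt (F count now 1)
Step 9: +0 fires, +1 burnt (F count now 0)
Fire out after step 9
Initially T: 20, now '.': 27
Total burnt (originally-T cells now '.'): 17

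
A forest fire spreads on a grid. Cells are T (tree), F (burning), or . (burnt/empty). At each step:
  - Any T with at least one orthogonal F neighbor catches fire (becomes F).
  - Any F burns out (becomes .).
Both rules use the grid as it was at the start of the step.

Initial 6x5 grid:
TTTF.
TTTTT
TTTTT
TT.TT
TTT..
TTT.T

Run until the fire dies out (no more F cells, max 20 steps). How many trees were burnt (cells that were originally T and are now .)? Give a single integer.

Step 1: +2 fires, +1 burnt (F count now 2)
Step 2: +4 fires, +2 burnt (F count now 4)
Step 3: +5 fires, +4 burnt (F count now 5)
Step 4: +3 fires, +5 burnt (F count now 3)
Step 5: +2 fires, +3 burnt (F count now 2)
Step 6: +2 fires, +2 burnt (F count now 2)
Step 7: +3 fires, +2 burnt (F count now 3)
Step 8: +2 fires, +3 burnt (F count now 2)
Step 9: +0 fires, +2 burnt (F count now 0)
Fire out after step 9
Initially T: 24, now '.': 29
Total burnt (originally-T cells now '.'): 23

Answer: 23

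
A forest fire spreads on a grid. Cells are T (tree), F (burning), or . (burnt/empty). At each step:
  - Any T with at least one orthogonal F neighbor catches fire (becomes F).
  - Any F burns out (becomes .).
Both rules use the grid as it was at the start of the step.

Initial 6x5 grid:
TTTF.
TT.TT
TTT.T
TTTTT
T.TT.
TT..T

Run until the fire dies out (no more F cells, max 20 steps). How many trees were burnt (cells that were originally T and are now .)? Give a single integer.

Answer: 21

Derivation:
Step 1: +2 fires, +1 burnt (F count now 2)
Step 2: +2 fires, +2 burnt (F count now 2)
Step 3: +3 fires, +2 burnt (F count now 3)
Step 4: +3 fires, +3 burnt (F count now 3)
Step 5: +4 fires, +3 burnt (F count now 4)
Step 6: +3 fires, +4 burnt (F count now 3)
Step 7: +2 fires, +3 burnt (F count now 2)
Step 8: +1 fires, +2 burnt (F count now 1)
Step 9: +1 fires, +1 burnt (F count now 1)
Step 10: +0 fires, +1 burnt (F count now 0)
Fire out after step 10
Initially T: 22, now '.': 29
Total burnt (originally-T cells now '.'): 21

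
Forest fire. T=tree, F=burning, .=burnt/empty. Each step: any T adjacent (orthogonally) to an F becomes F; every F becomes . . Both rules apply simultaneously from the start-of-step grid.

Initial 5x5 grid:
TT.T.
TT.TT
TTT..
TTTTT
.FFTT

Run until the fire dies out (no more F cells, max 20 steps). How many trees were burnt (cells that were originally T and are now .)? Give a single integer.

Answer: 14

Derivation:
Step 1: +3 fires, +2 burnt (F count now 3)
Step 2: +5 fires, +3 burnt (F count now 5)
Step 3: +3 fires, +5 burnt (F count now 3)
Step 4: +2 fires, +3 burnt (F count now 2)
Step 5: +1 fires, +2 burnt (F count now 1)
Step 6: +0 fires, +1 burnt (F count now 0)
Fire out after step 6
Initially T: 17, now '.': 22
Total burnt (originally-T cells now '.'): 14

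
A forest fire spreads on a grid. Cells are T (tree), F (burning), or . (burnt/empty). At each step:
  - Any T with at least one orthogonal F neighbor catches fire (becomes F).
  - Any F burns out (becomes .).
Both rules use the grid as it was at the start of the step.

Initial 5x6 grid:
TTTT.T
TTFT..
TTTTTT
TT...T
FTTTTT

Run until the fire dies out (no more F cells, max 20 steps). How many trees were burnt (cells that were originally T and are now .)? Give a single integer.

Answer: 21

Derivation:
Step 1: +6 fires, +2 burnt (F count now 6)
Step 2: +8 fires, +6 burnt (F count now 8)
Step 3: +3 fires, +8 burnt (F count now 3)
Step 4: +2 fires, +3 burnt (F count now 2)
Step 5: +2 fires, +2 burnt (F count now 2)
Step 6: +0 fires, +2 burnt (F count now 0)
Fire out after step 6
Initially T: 22, now '.': 29
Total burnt (originally-T cells now '.'): 21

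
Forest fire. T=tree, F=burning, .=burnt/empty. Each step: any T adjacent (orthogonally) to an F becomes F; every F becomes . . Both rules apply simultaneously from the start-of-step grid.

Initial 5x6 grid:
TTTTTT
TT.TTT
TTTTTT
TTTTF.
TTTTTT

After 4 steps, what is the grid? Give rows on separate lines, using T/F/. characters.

Step 1: 3 trees catch fire, 1 burn out
  TTTTTT
  TT.TTT
  TTTTFT
  TTTF..
  TTTTFT
Step 2: 6 trees catch fire, 3 burn out
  TTTTTT
  TT.TFT
  TTTF.F
  TTF...
  TTTF.F
Step 3: 6 trees catch fire, 6 burn out
  TTTTFT
  TT.F.F
  TTF...
  TF....
  TTF...
Step 4: 5 trees catch fire, 6 burn out
  TTTF.F
  TT....
  TF....
  F.....
  TF....

TTTF.F
TT....
TF....
F.....
TF....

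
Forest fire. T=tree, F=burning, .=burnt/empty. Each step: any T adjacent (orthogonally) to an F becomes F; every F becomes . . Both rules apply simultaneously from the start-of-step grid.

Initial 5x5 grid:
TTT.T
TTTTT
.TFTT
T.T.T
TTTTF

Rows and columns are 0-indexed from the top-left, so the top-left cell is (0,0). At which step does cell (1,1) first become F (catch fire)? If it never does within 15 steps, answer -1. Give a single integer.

Step 1: cell (1,1)='T' (+6 fires, +2 burnt)
Step 2: cell (1,1)='F' (+5 fires, +6 burnt)
  -> target ignites at step 2
Step 3: cell (1,1)='.' (+4 fires, +5 burnt)
Step 4: cell (1,1)='.' (+3 fires, +4 burnt)
Step 5: cell (1,1)='.' (+1 fires, +3 burnt)
Step 6: cell (1,1)='.' (+0 fires, +1 burnt)
  fire out at step 6

2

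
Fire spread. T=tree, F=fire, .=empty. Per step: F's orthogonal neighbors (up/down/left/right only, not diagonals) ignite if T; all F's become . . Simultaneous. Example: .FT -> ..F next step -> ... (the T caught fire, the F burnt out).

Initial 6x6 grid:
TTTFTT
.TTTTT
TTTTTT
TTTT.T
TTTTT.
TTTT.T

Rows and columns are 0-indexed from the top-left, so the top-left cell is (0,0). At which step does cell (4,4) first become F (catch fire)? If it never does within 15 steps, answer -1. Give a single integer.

Step 1: cell (4,4)='T' (+3 fires, +1 burnt)
Step 2: cell (4,4)='T' (+5 fires, +3 burnt)
Step 3: cell (4,4)='T' (+6 fires, +5 burnt)
Step 4: cell (4,4)='T' (+4 fires, +6 burnt)
Step 5: cell (4,4)='F' (+6 fires, +4 burnt)
  -> target ignites at step 5
Step 6: cell (4,4)='.' (+3 fires, +6 burnt)
Step 7: cell (4,4)='.' (+2 fires, +3 burnt)
Step 8: cell (4,4)='.' (+1 fires, +2 burnt)
Step 9: cell (4,4)='.' (+0 fires, +1 burnt)
  fire out at step 9

5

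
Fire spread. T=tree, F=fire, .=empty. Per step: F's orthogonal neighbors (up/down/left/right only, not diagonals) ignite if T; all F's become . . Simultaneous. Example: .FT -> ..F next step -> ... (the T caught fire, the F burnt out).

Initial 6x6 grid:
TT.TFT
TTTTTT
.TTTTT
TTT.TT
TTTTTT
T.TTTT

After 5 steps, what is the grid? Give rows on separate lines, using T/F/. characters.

Step 1: 3 trees catch fire, 1 burn out
  TT.F.F
  TTTTFT
  .TTTTT
  TTT.TT
  TTTTTT
  T.TTTT
Step 2: 3 trees catch fire, 3 burn out
  TT....
  TTTF.F
  .TTTFT
  TTT.TT
  TTTTTT
  T.TTTT
Step 3: 4 trees catch fire, 3 burn out
  TT....
  TTF...
  .TTF.F
  TTT.FT
  TTTTTT
  T.TTTT
Step 4: 4 trees catch fire, 4 burn out
  TT....
  TF....
  .TF...
  TTT..F
  TTTTFT
  T.TTTT
Step 5: 7 trees catch fire, 4 burn out
  TF....
  F.....
  .F....
  TTF...
  TTTF.F
  T.TTFT

TF....
F.....
.F....
TTF...
TTTF.F
T.TTFT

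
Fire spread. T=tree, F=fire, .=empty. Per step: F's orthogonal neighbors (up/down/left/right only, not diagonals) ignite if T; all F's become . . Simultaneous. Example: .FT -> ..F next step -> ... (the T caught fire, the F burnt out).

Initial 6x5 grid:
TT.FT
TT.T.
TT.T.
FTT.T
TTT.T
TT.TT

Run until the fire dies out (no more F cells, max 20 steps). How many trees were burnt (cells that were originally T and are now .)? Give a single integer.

Answer: 16

Derivation:
Step 1: +5 fires, +2 burnt (F count now 5)
Step 2: +6 fires, +5 burnt (F count now 6)
Step 3: +4 fires, +6 burnt (F count now 4)
Step 4: +1 fires, +4 burnt (F count now 1)
Step 5: +0 fires, +1 burnt (F count now 0)
Fire out after step 5
Initially T: 20, now '.': 26
Total burnt (originally-T cells now '.'): 16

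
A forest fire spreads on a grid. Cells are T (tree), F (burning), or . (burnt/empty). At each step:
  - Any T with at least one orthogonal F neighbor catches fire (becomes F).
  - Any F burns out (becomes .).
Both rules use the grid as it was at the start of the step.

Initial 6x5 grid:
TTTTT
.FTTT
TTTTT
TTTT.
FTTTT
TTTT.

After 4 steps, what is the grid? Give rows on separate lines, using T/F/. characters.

Step 1: 6 trees catch fire, 2 burn out
  TFTTT
  ..FTT
  TFTTT
  FTTT.
  .FTTT
  FTTT.
Step 2: 8 trees catch fire, 6 burn out
  F.FTT
  ...FT
  F.FTT
  .FTT.
  ..FTT
  .FTT.
Step 3: 6 trees catch fire, 8 burn out
  ...FT
  ....F
  ...FT
  ..FT.
  ...FT
  ..FT.
Step 4: 5 trees catch fire, 6 burn out
  ....F
  .....
  ....F
  ...F.
  ....F
  ...F.

....F
.....
....F
...F.
....F
...F.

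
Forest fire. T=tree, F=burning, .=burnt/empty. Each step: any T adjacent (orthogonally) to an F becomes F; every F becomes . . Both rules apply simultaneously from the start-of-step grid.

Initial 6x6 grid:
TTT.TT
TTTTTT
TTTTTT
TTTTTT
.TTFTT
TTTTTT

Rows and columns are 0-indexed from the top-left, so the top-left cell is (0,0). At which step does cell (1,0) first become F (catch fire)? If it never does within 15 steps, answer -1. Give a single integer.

Step 1: cell (1,0)='T' (+4 fires, +1 burnt)
Step 2: cell (1,0)='T' (+7 fires, +4 burnt)
Step 3: cell (1,0)='T' (+7 fires, +7 burnt)
Step 4: cell (1,0)='T' (+6 fires, +7 burnt)
Step 5: cell (1,0)='T' (+5 fires, +6 burnt)
Step 6: cell (1,0)='F' (+3 fires, +5 burnt)
  -> target ignites at step 6
Step 7: cell (1,0)='.' (+1 fires, +3 burnt)
Step 8: cell (1,0)='.' (+0 fires, +1 burnt)
  fire out at step 8

6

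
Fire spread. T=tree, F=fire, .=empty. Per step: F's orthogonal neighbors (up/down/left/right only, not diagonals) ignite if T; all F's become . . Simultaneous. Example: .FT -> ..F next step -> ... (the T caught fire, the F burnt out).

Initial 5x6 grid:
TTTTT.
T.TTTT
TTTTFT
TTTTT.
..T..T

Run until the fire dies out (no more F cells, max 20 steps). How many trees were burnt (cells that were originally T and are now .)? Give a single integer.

Answer: 21

Derivation:
Step 1: +4 fires, +1 burnt (F count now 4)
Step 2: +5 fires, +4 burnt (F count now 5)
Step 3: +4 fires, +5 burnt (F count now 4)
Step 4: +4 fires, +4 burnt (F count now 4)
Step 5: +3 fires, +4 burnt (F count now 3)
Step 6: +1 fires, +3 burnt (F count now 1)
Step 7: +0 fires, +1 burnt (F count now 0)
Fire out after step 7
Initially T: 22, now '.': 29
Total burnt (originally-T cells now '.'): 21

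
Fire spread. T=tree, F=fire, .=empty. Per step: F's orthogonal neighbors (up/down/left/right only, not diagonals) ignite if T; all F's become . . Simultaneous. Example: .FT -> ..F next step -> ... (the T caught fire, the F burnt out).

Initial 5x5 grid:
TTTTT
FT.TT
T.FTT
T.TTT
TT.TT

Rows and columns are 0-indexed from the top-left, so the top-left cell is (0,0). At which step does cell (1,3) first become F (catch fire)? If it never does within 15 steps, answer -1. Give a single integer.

Step 1: cell (1,3)='T' (+5 fires, +2 burnt)
Step 2: cell (1,3)='F' (+5 fires, +5 burnt)
  -> target ignites at step 2
Step 3: cell (1,3)='.' (+6 fires, +5 burnt)
Step 4: cell (1,3)='.' (+3 fires, +6 burnt)
Step 5: cell (1,3)='.' (+0 fires, +3 burnt)
  fire out at step 5

2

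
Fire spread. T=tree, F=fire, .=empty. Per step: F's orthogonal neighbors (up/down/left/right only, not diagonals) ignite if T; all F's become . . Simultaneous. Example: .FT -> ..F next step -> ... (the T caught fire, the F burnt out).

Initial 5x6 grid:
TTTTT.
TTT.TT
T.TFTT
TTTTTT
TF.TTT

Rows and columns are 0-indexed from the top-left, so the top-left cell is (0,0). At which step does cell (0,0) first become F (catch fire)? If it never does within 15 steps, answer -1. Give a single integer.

Step 1: cell (0,0)='T' (+5 fires, +2 burnt)
Step 2: cell (0,0)='T' (+7 fires, +5 burnt)
Step 3: cell (0,0)='T' (+7 fires, +7 burnt)
Step 4: cell (0,0)='T' (+4 fires, +7 burnt)
Step 5: cell (0,0)='F' (+1 fires, +4 burnt)
  -> target ignites at step 5
Step 6: cell (0,0)='.' (+0 fires, +1 burnt)
  fire out at step 6

5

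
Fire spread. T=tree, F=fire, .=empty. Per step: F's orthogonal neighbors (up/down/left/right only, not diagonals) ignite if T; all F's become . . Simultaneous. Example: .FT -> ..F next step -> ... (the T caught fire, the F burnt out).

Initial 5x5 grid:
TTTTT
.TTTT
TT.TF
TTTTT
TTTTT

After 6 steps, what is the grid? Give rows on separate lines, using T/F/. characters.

Step 1: 3 trees catch fire, 1 burn out
  TTTTT
  .TTTF
  TT.F.
  TTTTF
  TTTTT
Step 2: 4 trees catch fire, 3 burn out
  TTTTF
  .TTF.
  TT...
  TTTF.
  TTTTF
Step 3: 4 trees catch fire, 4 burn out
  TTTF.
  .TF..
  TT...
  TTF..
  TTTF.
Step 4: 4 trees catch fire, 4 burn out
  TTF..
  .F...
  TT...
  TF...
  TTF..
Step 5: 4 trees catch fire, 4 burn out
  TF...
  .....
  TF...
  F....
  TF...
Step 6: 3 trees catch fire, 4 burn out
  F....
  .....
  F....
  .....
  F....

F....
.....
F....
.....
F....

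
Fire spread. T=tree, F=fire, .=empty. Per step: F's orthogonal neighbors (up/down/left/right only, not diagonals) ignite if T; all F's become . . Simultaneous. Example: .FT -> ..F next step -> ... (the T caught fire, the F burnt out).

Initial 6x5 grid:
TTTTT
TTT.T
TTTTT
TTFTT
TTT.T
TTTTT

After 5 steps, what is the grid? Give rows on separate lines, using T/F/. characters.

Step 1: 4 trees catch fire, 1 burn out
  TTTTT
  TTT.T
  TTFTT
  TF.FT
  TTF.T
  TTTTT
Step 2: 7 trees catch fire, 4 burn out
  TTTTT
  TTF.T
  TF.FT
  F...F
  TF..T
  TTFTT
Step 3: 8 trees catch fire, 7 burn out
  TTFTT
  TF..T
  F...F
  .....
  F...F
  TF.FT
Step 4: 6 trees catch fire, 8 burn out
  TF.FT
  F...F
  .....
  .....
  .....
  F...F
Step 5: 2 trees catch fire, 6 burn out
  F...F
  .....
  .....
  .....
  .....
  .....

F...F
.....
.....
.....
.....
.....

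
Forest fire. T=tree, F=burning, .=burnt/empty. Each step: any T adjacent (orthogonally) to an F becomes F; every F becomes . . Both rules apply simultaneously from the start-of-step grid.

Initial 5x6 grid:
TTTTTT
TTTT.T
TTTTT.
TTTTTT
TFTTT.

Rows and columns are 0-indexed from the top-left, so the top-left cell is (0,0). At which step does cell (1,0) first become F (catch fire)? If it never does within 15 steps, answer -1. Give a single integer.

Step 1: cell (1,0)='T' (+3 fires, +1 burnt)
Step 2: cell (1,0)='T' (+4 fires, +3 burnt)
Step 3: cell (1,0)='T' (+5 fires, +4 burnt)
Step 4: cell (1,0)='F' (+5 fires, +5 burnt)
  -> target ignites at step 4
Step 5: cell (1,0)='.' (+5 fires, +5 burnt)
Step 6: cell (1,0)='.' (+1 fires, +5 burnt)
Step 7: cell (1,0)='.' (+1 fires, +1 burnt)
Step 8: cell (1,0)='.' (+1 fires, +1 burnt)
Step 9: cell (1,0)='.' (+1 fires, +1 burnt)
Step 10: cell (1,0)='.' (+0 fires, +1 burnt)
  fire out at step 10

4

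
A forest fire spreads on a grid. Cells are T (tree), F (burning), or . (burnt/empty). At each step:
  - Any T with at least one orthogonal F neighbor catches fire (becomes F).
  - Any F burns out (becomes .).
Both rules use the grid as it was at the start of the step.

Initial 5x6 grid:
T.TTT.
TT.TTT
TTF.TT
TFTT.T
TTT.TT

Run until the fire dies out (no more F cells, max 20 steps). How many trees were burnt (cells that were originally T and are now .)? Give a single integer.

Answer: 11

Derivation:
Step 1: +4 fires, +2 burnt (F count now 4)
Step 2: +5 fires, +4 burnt (F count now 5)
Step 3: +1 fires, +5 burnt (F count now 1)
Step 4: +1 fires, +1 burnt (F count now 1)
Step 5: +0 fires, +1 burnt (F count now 0)
Fire out after step 5
Initially T: 22, now '.': 19
Total burnt (originally-T cells now '.'): 11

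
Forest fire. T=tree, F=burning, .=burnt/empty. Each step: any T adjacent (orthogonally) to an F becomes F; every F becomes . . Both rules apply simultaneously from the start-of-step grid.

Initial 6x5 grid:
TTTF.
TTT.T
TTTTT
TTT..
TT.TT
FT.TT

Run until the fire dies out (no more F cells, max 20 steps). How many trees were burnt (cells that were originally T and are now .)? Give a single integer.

Answer: 18

Derivation:
Step 1: +3 fires, +2 burnt (F count now 3)
Step 2: +4 fires, +3 burnt (F count now 4)
Step 3: +5 fires, +4 burnt (F count now 5)
Step 4: +4 fires, +5 burnt (F count now 4)
Step 5: +1 fires, +4 burnt (F count now 1)
Step 6: +1 fires, +1 burnt (F count now 1)
Step 7: +0 fires, +1 burnt (F count now 0)
Fire out after step 7
Initially T: 22, now '.': 26
Total burnt (originally-T cells now '.'): 18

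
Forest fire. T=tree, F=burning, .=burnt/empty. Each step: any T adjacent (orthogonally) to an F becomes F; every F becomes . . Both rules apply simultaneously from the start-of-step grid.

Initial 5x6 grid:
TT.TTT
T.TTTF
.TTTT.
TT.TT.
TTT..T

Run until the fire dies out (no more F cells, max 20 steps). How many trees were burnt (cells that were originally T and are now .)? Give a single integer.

Answer: 17

Derivation:
Step 1: +2 fires, +1 burnt (F count now 2)
Step 2: +3 fires, +2 burnt (F count now 3)
Step 3: +4 fires, +3 burnt (F count now 4)
Step 4: +2 fires, +4 burnt (F count now 2)
Step 5: +1 fires, +2 burnt (F count now 1)
Step 6: +1 fires, +1 burnt (F count now 1)
Step 7: +2 fires, +1 burnt (F count now 2)
Step 8: +2 fires, +2 burnt (F count now 2)
Step 9: +0 fires, +2 burnt (F count now 0)
Fire out after step 9
Initially T: 21, now '.': 26
Total burnt (originally-T cells now '.'): 17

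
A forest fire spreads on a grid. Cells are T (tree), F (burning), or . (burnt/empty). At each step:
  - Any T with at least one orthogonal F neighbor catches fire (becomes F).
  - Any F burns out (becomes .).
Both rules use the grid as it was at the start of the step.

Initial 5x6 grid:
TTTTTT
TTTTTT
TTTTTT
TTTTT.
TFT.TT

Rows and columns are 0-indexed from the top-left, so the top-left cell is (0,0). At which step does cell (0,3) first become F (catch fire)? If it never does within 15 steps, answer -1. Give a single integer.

Step 1: cell (0,3)='T' (+3 fires, +1 burnt)
Step 2: cell (0,3)='T' (+3 fires, +3 burnt)
Step 3: cell (0,3)='T' (+4 fires, +3 burnt)
Step 4: cell (0,3)='T' (+5 fires, +4 burnt)
Step 5: cell (0,3)='T' (+5 fires, +5 burnt)
Step 6: cell (0,3)='F' (+4 fires, +5 burnt)
  -> target ignites at step 6
Step 7: cell (0,3)='.' (+2 fires, +4 burnt)
Step 8: cell (0,3)='.' (+1 fires, +2 burnt)
Step 9: cell (0,3)='.' (+0 fires, +1 burnt)
  fire out at step 9

6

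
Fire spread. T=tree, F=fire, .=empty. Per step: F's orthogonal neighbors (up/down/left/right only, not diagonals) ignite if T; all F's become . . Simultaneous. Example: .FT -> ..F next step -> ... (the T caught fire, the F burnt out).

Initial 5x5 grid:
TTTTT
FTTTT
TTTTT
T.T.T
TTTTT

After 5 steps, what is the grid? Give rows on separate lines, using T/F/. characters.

Step 1: 3 trees catch fire, 1 burn out
  FTTTT
  .FTTT
  FTTTT
  T.T.T
  TTTTT
Step 2: 4 trees catch fire, 3 burn out
  .FTTT
  ..FTT
  .FTTT
  F.T.T
  TTTTT
Step 3: 4 trees catch fire, 4 burn out
  ..FTT
  ...FT
  ..FTT
  ..T.T
  FTTTT
Step 4: 5 trees catch fire, 4 burn out
  ...FT
  ....F
  ...FT
  ..F.T
  .FTTT
Step 5: 3 trees catch fire, 5 burn out
  ....F
  .....
  ....F
  ....T
  ..FTT

....F
.....
....F
....T
..FTT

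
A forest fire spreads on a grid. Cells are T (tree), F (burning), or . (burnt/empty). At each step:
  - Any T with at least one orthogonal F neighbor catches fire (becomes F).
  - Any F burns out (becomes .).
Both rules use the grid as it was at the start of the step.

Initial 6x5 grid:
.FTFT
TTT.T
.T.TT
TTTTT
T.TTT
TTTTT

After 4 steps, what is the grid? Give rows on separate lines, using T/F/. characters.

Step 1: 3 trees catch fire, 2 burn out
  ..F.F
  TFT.T
  .T.TT
  TTTTT
  T.TTT
  TTTTT
Step 2: 4 trees catch fire, 3 burn out
  .....
  F.F.F
  .F.TT
  TTTTT
  T.TTT
  TTTTT
Step 3: 2 trees catch fire, 4 burn out
  .....
  .....
  ...TF
  TFTTT
  T.TTT
  TTTTT
Step 4: 4 trees catch fire, 2 burn out
  .....
  .....
  ...F.
  F.FTF
  T.TTT
  TTTTT

.....
.....
...F.
F.FTF
T.TTT
TTTTT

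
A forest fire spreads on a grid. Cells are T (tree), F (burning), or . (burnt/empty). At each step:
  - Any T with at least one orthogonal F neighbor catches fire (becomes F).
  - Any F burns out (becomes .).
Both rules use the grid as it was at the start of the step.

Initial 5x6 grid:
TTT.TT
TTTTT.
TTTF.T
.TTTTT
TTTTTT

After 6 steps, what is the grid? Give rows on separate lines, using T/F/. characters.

Step 1: 3 trees catch fire, 1 burn out
  TTT.TT
  TTTFT.
  TTF..T
  .TTFTT
  TTTTTT
Step 2: 6 trees catch fire, 3 burn out
  TTT.TT
  TTF.F.
  TF...T
  .TF.FT
  TTTFTT
Step 3: 8 trees catch fire, 6 burn out
  TTF.FT
  TF....
  F....T
  .F...F
  TTF.FT
Step 4: 6 trees catch fire, 8 burn out
  TF...F
  F.....
  .....F
  ......
  TF...F
Step 5: 2 trees catch fire, 6 burn out
  F.....
  ......
  ......
  ......
  F.....
Step 6: 0 trees catch fire, 2 burn out
  ......
  ......
  ......
  ......
  ......

......
......
......
......
......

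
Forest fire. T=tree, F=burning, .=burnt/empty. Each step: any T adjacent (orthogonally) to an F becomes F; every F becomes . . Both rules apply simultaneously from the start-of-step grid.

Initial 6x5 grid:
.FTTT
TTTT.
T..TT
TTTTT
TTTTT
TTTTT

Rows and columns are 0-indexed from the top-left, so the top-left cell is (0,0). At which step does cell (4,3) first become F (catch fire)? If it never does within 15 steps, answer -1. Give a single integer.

Step 1: cell (4,3)='T' (+2 fires, +1 burnt)
Step 2: cell (4,3)='T' (+3 fires, +2 burnt)
Step 3: cell (4,3)='T' (+3 fires, +3 burnt)
Step 4: cell (4,3)='T' (+2 fires, +3 burnt)
Step 5: cell (4,3)='T' (+4 fires, +2 burnt)
Step 6: cell (4,3)='F' (+5 fires, +4 burnt)
  -> target ignites at step 6
Step 7: cell (4,3)='.' (+4 fires, +5 burnt)
Step 8: cell (4,3)='.' (+2 fires, +4 burnt)
Step 9: cell (4,3)='.' (+0 fires, +2 burnt)
  fire out at step 9

6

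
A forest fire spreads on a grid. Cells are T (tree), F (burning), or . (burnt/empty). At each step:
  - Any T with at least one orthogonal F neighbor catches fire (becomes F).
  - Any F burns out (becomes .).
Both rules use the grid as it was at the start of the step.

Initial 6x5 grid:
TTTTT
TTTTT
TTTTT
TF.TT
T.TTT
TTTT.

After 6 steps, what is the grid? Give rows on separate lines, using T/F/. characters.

Step 1: 2 trees catch fire, 1 burn out
  TTTTT
  TTTTT
  TFTTT
  F..TT
  T.TTT
  TTTT.
Step 2: 4 trees catch fire, 2 burn out
  TTTTT
  TFTTT
  F.FTT
  ...TT
  F.TTT
  TTTT.
Step 3: 5 trees catch fire, 4 burn out
  TFTTT
  F.FTT
  ...FT
  ...TT
  ..TTT
  FTTT.
Step 4: 6 trees catch fire, 5 burn out
  F.FTT
  ...FT
  ....F
  ...FT
  ..TTT
  .FTT.
Step 5: 5 trees catch fire, 6 burn out
  ...FT
  ....F
  .....
  ....F
  ..TFT
  ..FT.
Step 6: 4 trees catch fire, 5 burn out
  ....F
  .....
  .....
  .....
  ..F.F
  ...F.

....F
.....
.....
.....
..F.F
...F.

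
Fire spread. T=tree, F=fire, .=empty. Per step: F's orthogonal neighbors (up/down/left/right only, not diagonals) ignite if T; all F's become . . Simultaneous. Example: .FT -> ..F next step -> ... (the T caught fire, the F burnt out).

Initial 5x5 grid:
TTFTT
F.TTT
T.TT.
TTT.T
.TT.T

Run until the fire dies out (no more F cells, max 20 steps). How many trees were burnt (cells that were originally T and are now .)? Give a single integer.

Answer: 15

Derivation:
Step 1: +5 fires, +2 burnt (F count now 5)
Step 2: +4 fires, +5 burnt (F count now 4)
Step 3: +4 fires, +4 burnt (F count now 4)
Step 4: +2 fires, +4 burnt (F count now 2)
Step 5: +0 fires, +2 burnt (F count now 0)
Fire out after step 5
Initially T: 17, now '.': 23
Total burnt (originally-T cells now '.'): 15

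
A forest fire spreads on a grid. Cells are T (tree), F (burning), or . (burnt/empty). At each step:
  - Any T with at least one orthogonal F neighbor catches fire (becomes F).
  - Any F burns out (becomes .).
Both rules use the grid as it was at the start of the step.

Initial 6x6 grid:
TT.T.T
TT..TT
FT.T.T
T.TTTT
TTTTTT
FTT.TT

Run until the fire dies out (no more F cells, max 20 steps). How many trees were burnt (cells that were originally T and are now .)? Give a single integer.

Step 1: +5 fires, +2 burnt (F count now 5)
Step 2: +4 fires, +5 burnt (F count now 4)
Step 3: +2 fires, +4 burnt (F count now 2)
Step 4: +2 fires, +2 burnt (F count now 2)
Step 5: +2 fires, +2 burnt (F count now 2)
Step 6: +4 fires, +2 burnt (F count now 4)
Step 7: +2 fires, +4 burnt (F count now 2)
Step 8: +1 fires, +2 burnt (F count now 1)
Step 9: +1 fires, +1 burnt (F count now 1)
Step 10: +2 fires, +1 burnt (F count now 2)
Step 11: +0 fires, +2 burnt (F count now 0)
Fire out after step 11
Initially T: 26, now '.': 35
Total burnt (originally-T cells now '.'): 25

Answer: 25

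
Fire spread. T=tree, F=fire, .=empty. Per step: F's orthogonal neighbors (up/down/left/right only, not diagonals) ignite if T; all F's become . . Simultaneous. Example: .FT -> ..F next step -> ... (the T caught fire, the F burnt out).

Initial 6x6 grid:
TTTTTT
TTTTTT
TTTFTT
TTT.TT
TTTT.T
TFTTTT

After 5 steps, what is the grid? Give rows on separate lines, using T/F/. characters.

Step 1: 6 trees catch fire, 2 burn out
  TTTTTT
  TTTFTT
  TTF.FT
  TTT.TT
  TFTT.T
  F.FTTT
Step 2: 11 trees catch fire, 6 burn out
  TTTFTT
  TTF.FT
  TF...F
  TFF.FT
  F.FT.T
  ...FTT
Step 3: 9 trees catch fire, 11 burn out
  TTF.FT
  TF...F
  F.....
  F....F
  ...F.T
  ....FT
Step 4: 5 trees catch fire, 9 burn out
  TF...F
  F.....
  ......
  ......
  .....F
  .....F
Step 5: 1 trees catch fire, 5 burn out
  F.....
  ......
  ......
  ......
  ......
  ......

F.....
......
......
......
......
......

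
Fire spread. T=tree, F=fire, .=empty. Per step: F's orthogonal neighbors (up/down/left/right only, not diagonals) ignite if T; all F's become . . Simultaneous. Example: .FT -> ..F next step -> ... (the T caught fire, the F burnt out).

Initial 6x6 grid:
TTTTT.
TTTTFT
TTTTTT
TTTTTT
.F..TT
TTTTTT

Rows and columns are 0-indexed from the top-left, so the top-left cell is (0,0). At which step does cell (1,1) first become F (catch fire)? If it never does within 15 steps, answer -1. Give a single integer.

Step 1: cell (1,1)='T' (+6 fires, +2 burnt)
Step 2: cell (1,1)='T' (+10 fires, +6 burnt)
Step 3: cell (1,1)='F' (+8 fires, +10 burnt)
  -> target ignites at step 3
Step 4: cell (1,1)='.' (+4 fires, +8 burnt)
Step 5: cell (1,1)='.' (+2 fires, +4 burnt)
Step 6: cell (1,1)='.' (+0 fires, +2 burnt)
  fire out at step 6

3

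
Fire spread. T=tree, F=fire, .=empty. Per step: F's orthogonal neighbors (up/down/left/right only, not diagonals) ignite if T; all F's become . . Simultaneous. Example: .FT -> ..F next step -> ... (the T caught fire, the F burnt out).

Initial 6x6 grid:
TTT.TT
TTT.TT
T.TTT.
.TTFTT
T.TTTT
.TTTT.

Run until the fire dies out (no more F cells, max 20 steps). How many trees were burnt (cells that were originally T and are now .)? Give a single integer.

Step 1: +4 fires, +1 burnt (F count now 4)
Step 2: +7 fires, +4 burnt (F count now 7)
Step 3: +5 fires, +7 burnt (F count now 5)
Step 4: +5 fires, +5 burnt (F count now 5)
Step 5: +3 fires, +5 burnt (F count now 3)
Step 6: +2 fires, +3 burnt (F count now 2)
Step 7: +0 fires, +2 burnt (F count now 0)
Fire out after step 7
Initially T: 27, now '.': 35
Total burnt (originally-T cells now '.'): 26

Answer: 26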